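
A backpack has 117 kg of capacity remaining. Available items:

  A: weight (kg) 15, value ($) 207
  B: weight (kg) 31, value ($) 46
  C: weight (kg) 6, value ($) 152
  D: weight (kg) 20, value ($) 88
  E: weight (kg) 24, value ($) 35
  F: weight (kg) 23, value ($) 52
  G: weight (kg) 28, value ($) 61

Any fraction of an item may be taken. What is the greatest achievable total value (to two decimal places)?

597.10

Greedy by value/weight ratio, highest first.
Ratios (sorted): C 25.33, A 13.80, D 4.40, F 2.26, G 2.18, B 1.48, E 1.46
take C (6 @ 152); take A (15 @ 207); take D (20 @ 88); take F (23 @ 52); take G (28 @ 61); take 25/31 of B → 37.10. Capacity used 117/117.
Total value = 597.10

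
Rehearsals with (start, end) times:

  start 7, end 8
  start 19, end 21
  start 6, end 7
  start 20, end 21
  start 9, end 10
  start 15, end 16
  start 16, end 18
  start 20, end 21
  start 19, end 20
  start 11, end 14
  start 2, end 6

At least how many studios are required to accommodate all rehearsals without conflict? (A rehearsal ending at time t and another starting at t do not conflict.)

Count concurrent intervals with a sweep; the peak is the room count.
Events (time:±→running): 2:+→1 6:-→0 6:+→1 7:-→0 7:+→1 8:-→0 9:+→1 10:-→0 11:+→1 14:-→0 15:+→1 16:-→0 16:+→1 18:-→0 19:+→1 19:+→2 20:-→1 20:+→2 20:+→3 … peak 3.

3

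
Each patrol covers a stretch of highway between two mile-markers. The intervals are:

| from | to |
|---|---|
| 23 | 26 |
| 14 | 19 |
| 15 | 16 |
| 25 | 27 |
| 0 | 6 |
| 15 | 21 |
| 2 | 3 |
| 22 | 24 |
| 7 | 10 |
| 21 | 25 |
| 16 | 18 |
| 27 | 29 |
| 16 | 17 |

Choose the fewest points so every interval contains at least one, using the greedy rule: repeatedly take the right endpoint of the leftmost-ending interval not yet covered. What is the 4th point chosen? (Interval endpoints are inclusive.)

24

Sorted: [2,3] [0,6] [7,10] [15,16] [16,17] [16,18] [14,19] [15,21] [22,24] [21,25] [23,26] [25,27] [27,29]
{[2,3],[0,6]} hit by 3; {[7,10]} hit by 10; {[15,16],[16,17],[16,18],[14,19],[15,21]} hit by 16; {[22,24],[21,25],[23,26]} hit by 24; {[25,27],[27,29]} hit by 27.
Points: 3, 10, 16, 24, 27 (5 total).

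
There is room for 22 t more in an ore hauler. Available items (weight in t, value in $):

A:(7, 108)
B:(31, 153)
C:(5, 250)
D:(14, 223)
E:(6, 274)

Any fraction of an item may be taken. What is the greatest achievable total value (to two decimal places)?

699.21

Order: C (250/5=50.00) > E (274/6=45.67) > D (223/14=15.93) > A (108/7=15.43) > B (153/31=4.94)
Fill: take C (5 @ 250) → take E (6 @ 274) → take 11/14 of D → 175.21; 22/22 used.
Total value = 699.21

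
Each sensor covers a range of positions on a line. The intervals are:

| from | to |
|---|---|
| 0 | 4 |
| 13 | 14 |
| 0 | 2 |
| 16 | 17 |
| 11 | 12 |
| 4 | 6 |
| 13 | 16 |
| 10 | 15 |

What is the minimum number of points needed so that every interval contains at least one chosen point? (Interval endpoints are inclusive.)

5

Process intervals by earliest right end; each time one isn't hit yet, stab at its right endpoint.
Sorted: [0,2] [0,4] [4,6] [11,12] [13,14] [10,15] [13,16] [16,17]
{[0,2],[0,4]} hit by 2; {[4,6]} hit by 6; {[11,12]} hit by 12; {[13,14],[10,15],[13,16]} hit by 14; {[16,17]} hit by 17.
Points: 2, 6, 12, 14, 17 (5 total).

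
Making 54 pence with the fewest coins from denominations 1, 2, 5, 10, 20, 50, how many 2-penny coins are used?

2

Use the largest denomination that fits, subtract, and repeat.
54 − 1×50→4 − 2×2→0
Count of 2: 2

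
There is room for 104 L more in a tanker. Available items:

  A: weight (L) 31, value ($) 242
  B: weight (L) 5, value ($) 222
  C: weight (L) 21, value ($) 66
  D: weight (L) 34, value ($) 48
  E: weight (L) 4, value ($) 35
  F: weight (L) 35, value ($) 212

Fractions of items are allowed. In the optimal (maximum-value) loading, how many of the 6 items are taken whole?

Ratios (sorted): B 44.40, E 8.75, A 7.81, F 6.06, C 3.14, D 1.41
take B (5 @ 222); take E (4 @ 35); take A (31 @ 242); take F (35 @ 212); take C (21 @ 66); take 8/34 of D → 11.29. Capacity used 104/104.
5 item(s) taken whole; one partial (take 8/34 of D).

5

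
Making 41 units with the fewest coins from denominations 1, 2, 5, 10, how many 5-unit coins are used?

0

Use the largest denomination that fits, subtract, and repeat.
41 = 4×10 + 1×1
Count of 5: 0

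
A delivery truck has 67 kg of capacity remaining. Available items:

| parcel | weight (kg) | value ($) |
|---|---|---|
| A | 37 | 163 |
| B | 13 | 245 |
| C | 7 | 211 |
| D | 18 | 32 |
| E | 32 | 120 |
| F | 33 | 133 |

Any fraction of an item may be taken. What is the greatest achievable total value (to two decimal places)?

659.30

Ratios (sorted): C 30.14, B 18.85, A 4.41, F 4.03, E 3.75, D 1.78
take C (7 @ 211); take B (13 @ 245); take A (37 @ 163); take 10/33 of F → 40.30. Capacity used 67/67.
Total value = 659.30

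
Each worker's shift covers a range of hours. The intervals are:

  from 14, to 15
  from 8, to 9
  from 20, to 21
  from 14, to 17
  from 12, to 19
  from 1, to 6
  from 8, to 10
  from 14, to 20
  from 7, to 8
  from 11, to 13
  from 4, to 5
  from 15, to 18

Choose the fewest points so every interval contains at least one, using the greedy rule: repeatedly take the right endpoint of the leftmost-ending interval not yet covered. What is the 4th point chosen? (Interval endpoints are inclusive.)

15

Process intervals by earliest right end; each time one isn't hit yet, stab at its right endpoint.
By right end: [4,5]  [1,6]  [7,8]  [8,9]  [8,10]  [11,13]  [14,15]  [14,17]  [15,18]  [12,19]  [14,20]  [20,21]
[4,5] uncovered → point at 5; [7,8] uncovered → point at 8; [11,13] uncovered → point at 13; [14,15] uncovered → point at 15; [20,21] uncovered → point at 21.
Points: 5, 8, 13, 15, 21 (5 total).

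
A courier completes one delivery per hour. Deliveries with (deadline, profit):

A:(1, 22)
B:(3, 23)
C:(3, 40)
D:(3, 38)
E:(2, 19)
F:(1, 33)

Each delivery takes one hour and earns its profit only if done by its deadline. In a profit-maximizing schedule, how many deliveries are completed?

3

Take jobs in profit order; each goes to the latest open slot no later than its deadline.
By profit: C(d3,40), D(d3,38), F(d1,33), B(d3,23), A(d1,22), E(d2,19)
C→slot 3; D→slot 2; F→slot 1; B skipped; A skipped; E skipped.
3 of 6 scheduled.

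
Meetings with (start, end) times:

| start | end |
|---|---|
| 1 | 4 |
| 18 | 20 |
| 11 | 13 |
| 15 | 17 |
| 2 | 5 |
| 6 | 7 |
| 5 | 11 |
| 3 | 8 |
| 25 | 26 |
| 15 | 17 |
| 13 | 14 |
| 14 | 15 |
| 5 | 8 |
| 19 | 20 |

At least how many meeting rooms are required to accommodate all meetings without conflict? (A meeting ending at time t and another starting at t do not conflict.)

Events (time:±→running): 1:+→1 2:+→2 3:+→3 4:-→2 5:-→1 5:+→2 5:+→3 6:+→4 … peak 4.

4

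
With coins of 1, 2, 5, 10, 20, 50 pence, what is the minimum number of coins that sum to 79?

5

Use the largest denomination that fits, subtract, and repeat.
79 = 1×50 + 1×20 + 1×5 + 2×2
Total coins = 1 + 1 + 1 + 2 = 5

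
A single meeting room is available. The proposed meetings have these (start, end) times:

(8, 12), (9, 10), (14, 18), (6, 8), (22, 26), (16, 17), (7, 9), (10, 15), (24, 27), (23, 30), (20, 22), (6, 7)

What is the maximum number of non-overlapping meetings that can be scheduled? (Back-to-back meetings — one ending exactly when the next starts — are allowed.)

7

Order by finish time; keep every interval that doesn't clash with the previous kept one.
By end time: (6,7), (6,8), (7,9), (9,10), (8,12), (10,15), (16,17), (14,18), (20,22), (22,26), (24,27), (23,30).
Pick (6,7); next start ≥ 7 → (7,9); next start ≥ 9 → (9,10); next start ≥ 10 → (10,15); next start ≥ 15 → (16,17); next start ≥ 17 → (20,22); next start ≥ 22 → (22,26).
Selected 7 meetings.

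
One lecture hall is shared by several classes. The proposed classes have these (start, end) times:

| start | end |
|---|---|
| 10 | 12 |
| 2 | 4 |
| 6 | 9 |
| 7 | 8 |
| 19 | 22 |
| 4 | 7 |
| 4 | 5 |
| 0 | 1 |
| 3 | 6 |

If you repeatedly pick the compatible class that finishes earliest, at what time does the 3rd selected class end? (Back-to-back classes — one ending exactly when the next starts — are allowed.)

5

Order by finish time; keep every interval that doesn't clash with the previous kept one.
By end time: (0,1), (2,4), (4,5), (3,6), (4,7), (7,8), (6,9), (10,12), (19,22).
Pick (0,1); next start ≥ 1 → (2,4); next start ≥ 4 → (4,5); next start ≥ 5 → (7,8); next start ≥ 8 → (10,12); next start ≥ 12 → (19,22).
Selected: (0,1) (2,4) (4,5) (7,8) (10,12) (19,22)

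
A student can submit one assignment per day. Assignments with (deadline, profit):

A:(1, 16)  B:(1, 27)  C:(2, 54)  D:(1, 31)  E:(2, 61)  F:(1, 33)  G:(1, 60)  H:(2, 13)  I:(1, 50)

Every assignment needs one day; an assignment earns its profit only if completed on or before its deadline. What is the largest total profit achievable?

By profit: E(d2,61), G(d1,60), C(d2,54), I(d1,50), F(d1,33), D(d1,31), B(d1,27), A(d1,16), H(d2,13)
E→slot 2; G→slot 1; C skipped; I skipped; F skipped; D skipped; B skipped; A skipped; H skipped.
Profit = 60 + 61 = 121

121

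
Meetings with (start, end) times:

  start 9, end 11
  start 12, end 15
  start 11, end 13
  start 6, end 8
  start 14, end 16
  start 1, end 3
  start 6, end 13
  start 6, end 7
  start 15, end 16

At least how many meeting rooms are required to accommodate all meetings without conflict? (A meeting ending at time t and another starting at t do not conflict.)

3

The answer is the maximum number of intervals overlapping at any instant.
starts: [1, 6, 6, 6, 9, 11, 12, 14, 15]
ends:   [3, 7, 8, 11, 13, 13, 15, 16, 16]
s1→1 e3→0 s6→1 s6→2 s6→3  — peak 3.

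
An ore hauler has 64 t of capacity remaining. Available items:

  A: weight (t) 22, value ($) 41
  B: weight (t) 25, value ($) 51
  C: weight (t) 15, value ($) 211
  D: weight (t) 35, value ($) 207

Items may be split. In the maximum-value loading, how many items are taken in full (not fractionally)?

Greedy by value/weight ratio, highest first.
Ratios (sorted): C 14.07, D 5.91, B 2.04, A 1.86
take C (15 @ 211); take D (35 @ 207); take 14/25 of B → 28.56. Capacity used 64/64.
2 item(s) taken whole; one partial (take 14/25 of B).

2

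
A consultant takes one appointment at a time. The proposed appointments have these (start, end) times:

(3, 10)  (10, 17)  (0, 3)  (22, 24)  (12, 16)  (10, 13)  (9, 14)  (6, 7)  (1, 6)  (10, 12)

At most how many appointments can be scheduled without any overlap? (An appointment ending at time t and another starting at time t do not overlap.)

Greedy by earliest finish: after sorting by end time, pick each interval compatible with the last pick.
By end time: (0,3), (1,6), (6,7), (3,10), (10,12), (10,13), (9,14), (12,16), (10,17), (22,24).
Pick (0,3); next start ≥ 3 → (6,7); next start ≥ 7 → (10,12); next start ≥ 12 → (12,16); next start ≥ 16 → (22,24).
Selected 5 appointments.

5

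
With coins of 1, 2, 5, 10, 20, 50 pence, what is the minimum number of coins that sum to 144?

6

Use the largest denomination that fits, subtract, and repeat.
144 − 2×50→44 − 2×20→4 − 2×2→0
Total coins = 2 + 2 + 2 = 6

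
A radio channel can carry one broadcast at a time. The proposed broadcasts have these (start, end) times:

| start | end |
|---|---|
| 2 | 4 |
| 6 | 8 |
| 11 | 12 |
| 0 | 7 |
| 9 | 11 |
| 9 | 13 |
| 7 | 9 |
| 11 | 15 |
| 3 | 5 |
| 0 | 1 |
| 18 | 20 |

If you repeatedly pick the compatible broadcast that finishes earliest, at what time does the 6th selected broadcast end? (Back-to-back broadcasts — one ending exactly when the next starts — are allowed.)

Sort by end time and greedily take each interval whose start is ≥ the last chosen end.
Sorted by end: (0,1)  (2,4)  (3,5)  (0,7)  (6,8)  (7,9)  (9,11)  (11,12)  (9,13)  (11,15)  (18,20)
take (0,1); take (2,4); skip (3,5); take (6,8); take (9,11); take (11,12); take (18,20).
Selected: (0,1) (2,4) (6,8) (9,11) (11,12) (18,20)

20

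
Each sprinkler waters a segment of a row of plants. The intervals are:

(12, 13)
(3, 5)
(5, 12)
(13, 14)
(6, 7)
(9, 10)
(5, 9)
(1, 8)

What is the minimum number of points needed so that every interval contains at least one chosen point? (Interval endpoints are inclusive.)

By right end: [3,5]  [6,7]  [1,8]  [5,9]  [9,10]  [5,12]  [12,13]  [13,14]
[3,5] uncovered → point at 5; [6,7] uncovered → point at 7; [9,10] uncovered → point at 10; [12,13] uncovered → point at 13.
Points: 5, 7, 10, 13 (4 total).

4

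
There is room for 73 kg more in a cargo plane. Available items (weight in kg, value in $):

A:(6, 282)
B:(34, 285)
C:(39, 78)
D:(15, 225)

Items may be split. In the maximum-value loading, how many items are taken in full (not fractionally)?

3

Sort by value per unit weight and fill in that order.
Ratios (sorted): A 47.00, D 15.00, B 8.38, C 2.00
take A (6 @ 282); take D (15 @ 225); take B (34 @ 285); take 18/39 of C → 36.00. Capacity used 73/73.
3 item(s) taken whole; one partial (take 18/39 of C).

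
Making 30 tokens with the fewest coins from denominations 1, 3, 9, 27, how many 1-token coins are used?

Use the largest denomination that fits, subtract, and repeat.
30 = 1×27 + 1×3
Count of 1: 0

0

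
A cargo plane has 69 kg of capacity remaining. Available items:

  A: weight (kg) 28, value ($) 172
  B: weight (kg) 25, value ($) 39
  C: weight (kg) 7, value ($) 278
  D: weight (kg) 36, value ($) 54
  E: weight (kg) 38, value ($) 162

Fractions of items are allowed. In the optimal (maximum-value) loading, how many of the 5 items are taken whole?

2

Order: C (278/7=39.71) > A (172/28=6.14) > E (162/38=4.26) > B (39/25=1.56) > D (54/36=1.50)
Fill: take C (7 @ 278) → take A (28 @ 172) → take 34/38 of E → 144.95; 69/69 used.
2 item(s) taken whole; one partial (take 34/38 of E).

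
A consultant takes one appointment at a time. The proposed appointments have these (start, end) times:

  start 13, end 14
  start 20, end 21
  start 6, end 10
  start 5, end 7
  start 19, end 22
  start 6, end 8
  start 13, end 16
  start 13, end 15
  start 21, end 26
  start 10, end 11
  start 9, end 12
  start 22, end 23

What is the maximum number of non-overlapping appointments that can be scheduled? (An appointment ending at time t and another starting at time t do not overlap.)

Order by finish time; keep every interval that doesn't clash with the previous kept one.
Sorted by end: (5,7)  (6,8)  (6,10)  (10,11)  (9,12)  (13,14)  (13,15)  (13,16)  (20,21)  (19,22)  (22,23)  (21,26)
take (5,7); take (10,11); skip (9,12); take (13,14); skip (13,16); take (20,21); take (22,23); skip (21,26).
Selected 5 appointments.

5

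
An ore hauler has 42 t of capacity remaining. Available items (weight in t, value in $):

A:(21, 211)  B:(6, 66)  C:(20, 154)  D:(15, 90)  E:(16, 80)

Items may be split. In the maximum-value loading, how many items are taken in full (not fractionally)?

Order: B (66/6=11.00) > A (211/21=10.05) > C (154/20=7.70) > D (90/15=6.00) > E (80/16=5.00)
Fill: take B (6 @ 66) → take A (21 @ 211) → take 15/20 of C → 115.50; 42/42 used.
2 item(s) taken whole; one partial (take 15/20 of C).

2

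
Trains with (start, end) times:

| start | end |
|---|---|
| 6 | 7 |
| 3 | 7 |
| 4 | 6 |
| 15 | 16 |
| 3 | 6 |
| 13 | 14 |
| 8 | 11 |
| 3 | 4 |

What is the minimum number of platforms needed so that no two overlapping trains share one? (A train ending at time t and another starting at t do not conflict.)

3

starts: [3, 3, 3, 4, 6, 8, 13, 15]
ends:   [4, 6, 6, 7, 7, 11, 14, 16]
s3→1 s3→2 s3→3  — peak 3.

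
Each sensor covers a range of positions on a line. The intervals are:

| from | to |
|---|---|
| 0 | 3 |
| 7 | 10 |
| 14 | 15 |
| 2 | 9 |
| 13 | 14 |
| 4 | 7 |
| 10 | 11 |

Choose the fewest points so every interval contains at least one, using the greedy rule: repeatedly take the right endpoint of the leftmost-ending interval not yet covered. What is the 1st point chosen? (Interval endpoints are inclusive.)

3

Process intervals by earliest right end; each time one isn't hit yet, stab at its right endpoint.
Sorted: [0,3] [4,7] [2,9] [7,10] [10,11] [13,14] [14,15]
{[0,3]} hit by 3; {[4,7],[2,9],[7,10]} hit by 7; {[10,11]} hit by 11; {[13,14],[14,15]} hit by 14.
Points: 3, 7, 11, 14 (4 total).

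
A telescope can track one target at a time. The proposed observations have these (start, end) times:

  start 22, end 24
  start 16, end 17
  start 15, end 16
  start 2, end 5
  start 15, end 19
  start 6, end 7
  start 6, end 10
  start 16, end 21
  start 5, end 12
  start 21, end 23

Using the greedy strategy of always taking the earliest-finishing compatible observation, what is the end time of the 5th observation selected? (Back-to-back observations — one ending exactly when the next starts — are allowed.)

By end time: (2,5), (6,7), (6,10), (5,12), (15,16), (16,17), (15,19), (16,21), (21,23), (22,24).
Pick (2,5); next start ≥ 5 → (6,7); next start ≥ 7 → (15,16); next start ≥ 16 → (16,17); next start ≥ 17 → (21,23).
Selected: (2,5) (6,7) (15,16) (16,17) (21,23)

23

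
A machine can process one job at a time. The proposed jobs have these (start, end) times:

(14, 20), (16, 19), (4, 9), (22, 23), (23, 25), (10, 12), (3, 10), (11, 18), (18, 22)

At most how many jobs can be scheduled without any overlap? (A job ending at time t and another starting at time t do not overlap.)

5

Greedy by earliest finish: after sorting by end time, pick each interval compatible with the last pick.
Sorted by end: (4,9)  (3,10)  (10,12)  (11,18)  (16,19)  (14,20)  (18,22)  (22,23)  (23,25)
take (4,9); take (10,12); skip (11,18); take (16,19); skip (14,20); skip (18,22); take (22,23); take (23,25).
Selected 5 jobs.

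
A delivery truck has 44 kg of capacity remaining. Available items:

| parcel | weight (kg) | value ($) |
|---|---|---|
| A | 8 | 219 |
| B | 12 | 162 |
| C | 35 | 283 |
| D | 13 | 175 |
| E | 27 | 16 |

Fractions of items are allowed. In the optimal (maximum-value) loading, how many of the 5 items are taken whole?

3

Order: A (219/8=27.38) > B (162/12=13.50) > D (175/13=13.46) > C (283/35=8.09) > E (16/27=0.59)
Fill: take A (8 @ 219) → take B (12 @ 162) → take D (13 @ 175) → take 11/35 of C → 88.94; 44/44 used.
3 item(s) taken whole; one partial (take 11/35 of C).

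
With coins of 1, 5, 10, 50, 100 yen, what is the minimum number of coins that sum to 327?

327 = 3×100 + 2×10 + 1×5 + 2×1
Total coins = 3 + 2 + 1 + 2 = 8

8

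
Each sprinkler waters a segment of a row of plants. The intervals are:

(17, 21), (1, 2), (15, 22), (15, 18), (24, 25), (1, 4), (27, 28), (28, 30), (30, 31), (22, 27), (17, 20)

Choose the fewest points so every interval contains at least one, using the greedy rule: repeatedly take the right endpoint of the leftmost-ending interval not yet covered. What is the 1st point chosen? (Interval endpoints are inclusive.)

Process intervals by earliest right end; each time one isn't hit yet, stab at its right endpoint.
Sorted: [1,2] [1,4] [15,18] [17,20] [17,21] [15,22] [24,25] [22,27] [27,28] [28,30] [30,31]
{[1,2],[1,4]} hit by 2; {[15,18],[17,20],[17,21],[15,22]} hit by 18; {[24,25],[22,27]} hit by 25; {[27,28],[28,30]} hit by 28; {[30,31]} hit by 31.
Points: 2, 18, 25, 28, 31 (5 total).

2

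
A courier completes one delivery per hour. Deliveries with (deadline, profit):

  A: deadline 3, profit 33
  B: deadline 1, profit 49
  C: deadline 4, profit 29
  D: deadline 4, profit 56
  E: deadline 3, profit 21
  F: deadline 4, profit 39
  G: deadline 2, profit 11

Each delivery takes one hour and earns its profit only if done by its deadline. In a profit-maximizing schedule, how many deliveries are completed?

Take jobs in profit order; each goes to the latest open slot no later than its deadline.
By profit: D(d4,56), B(d1,49), F(d4,39), A(d3,33), C(d4,29), E(d3,21), G(d2,11)
D→slot 4; B→slot 1; F→slot 3; A→slot 2; C skipped; E skipped; G skipped.
4 of 7 scheduled.

4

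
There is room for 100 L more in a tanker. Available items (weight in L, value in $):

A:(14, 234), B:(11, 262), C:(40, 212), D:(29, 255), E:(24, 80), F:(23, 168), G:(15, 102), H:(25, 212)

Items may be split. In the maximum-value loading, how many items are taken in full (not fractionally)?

Ratios (sorted): B 23.82, A 16.71, D 8.79, H 8.48, F 7.30, G 6.80, C 5.30, E 3.33
take B (11 @ 262); take A (14 @ 234); take D (29 @ 255); take H (25 @ 212); take 21/23 of F → 153.39. Capacity used 100/100.
4 item(s) taken whole; one partial (take 21/23 of F).

4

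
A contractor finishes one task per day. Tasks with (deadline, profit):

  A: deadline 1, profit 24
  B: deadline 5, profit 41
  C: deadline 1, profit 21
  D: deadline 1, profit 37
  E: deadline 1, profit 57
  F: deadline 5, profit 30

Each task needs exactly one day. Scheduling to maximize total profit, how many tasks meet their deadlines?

Take jobs in profit order; each goes to the latest open slot no later than its deadline.
By profit: E(d1,57), B(d5,41), D(d1,37), F(d5,30), A(d1,24), C(d1,21)
E→slot 1; B→slot 5; D skipped; F→slot 4; A skipped; C skipped.
3 of 6 scheduled.

3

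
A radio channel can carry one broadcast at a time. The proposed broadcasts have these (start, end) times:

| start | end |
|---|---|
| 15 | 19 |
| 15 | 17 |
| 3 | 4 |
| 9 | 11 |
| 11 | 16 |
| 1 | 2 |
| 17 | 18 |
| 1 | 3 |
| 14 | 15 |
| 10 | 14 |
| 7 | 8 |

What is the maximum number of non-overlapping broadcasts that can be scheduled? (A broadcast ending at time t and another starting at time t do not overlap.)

Sort by end time and greedily take each interval whose start is ≥ the last chosen end.
By end time: (1,2), (1,3), (3,4), (7,8), (9,11), (10,14), (14,15), (11,16), (15,17), (17,18), (15,19).
Pick (1,2); next start ≥ 2 → (3,4); next start ≥ 4 → (7,8); next start ≥ 8 → (9,11); next start ≥ 11 → (14,15); next start ≥ 15 → (15,17); next start ≥ 17 → (17,18).
Selected 7 broadcasts.

7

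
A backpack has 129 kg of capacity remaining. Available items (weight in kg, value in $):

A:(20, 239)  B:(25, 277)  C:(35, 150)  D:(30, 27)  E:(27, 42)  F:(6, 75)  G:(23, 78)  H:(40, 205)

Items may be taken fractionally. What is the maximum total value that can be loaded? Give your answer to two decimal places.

Sort by value per unit weight and fill in that order.
Ratios (sorted): F 12.50, A 11.95, B 11.08, H 5.12, C 4.29, G 3.39, E 1.56, D 0.90
take F (6 @ 75); take A (20 @ 239); take B (25 @ 277); take H (40 @ 205); take C (35 @ 150); take 3/23 of G → 10.17. Capacity used 129/129.
Total value = 956.17

956.17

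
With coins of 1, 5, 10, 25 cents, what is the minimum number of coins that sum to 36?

36 = 1×25 + 1×10 + 1×1
Total coins = 1 + 1 + 1 = 3

3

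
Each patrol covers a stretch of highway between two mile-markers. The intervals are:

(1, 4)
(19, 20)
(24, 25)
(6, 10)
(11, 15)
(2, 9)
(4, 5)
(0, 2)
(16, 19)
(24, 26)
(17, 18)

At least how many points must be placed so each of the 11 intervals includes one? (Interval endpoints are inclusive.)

7

Sort by right endpoint; whenever an interval is uncovered, place a point at its right end.
By right end: [0,2]  [1,4]  [4,5]  [2,9]  [6,10]  [11,15]  [17,18]  [16,19]  [19,20]  [24,25]  [24,26]
[0,2] uncovered → point at 2; [4,5] uncovered → point at 5; [6,10] uncovered → point at 10; [11,15] uncovered → point at 15; [17,18] uncovered → point at 18; [19,20] uncovered → point at 20; [24,25] uncovered → point at 25.
Points: 2, 5, 10, 15, 18, 20, 25 (7 total).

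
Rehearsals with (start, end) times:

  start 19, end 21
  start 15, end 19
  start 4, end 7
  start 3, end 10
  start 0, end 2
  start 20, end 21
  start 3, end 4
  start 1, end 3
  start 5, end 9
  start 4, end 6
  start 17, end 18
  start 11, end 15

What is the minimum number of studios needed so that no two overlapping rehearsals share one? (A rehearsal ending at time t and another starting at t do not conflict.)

The answer is the maximum number of intervals overlapping at any instant.
starts: [0, 1, 3, 3, 4, 4, 5, 11, 15, 17, 19, 20]
ends:   [2, 3, 4, 6, 7, 9, 10, 15, 18, 19, 21, 21]
s0→1 s1→2 e2→1 e3→0 s3→1 s3→2 e4→1 s4→2 s4→3 s5→4  — peak 4.

4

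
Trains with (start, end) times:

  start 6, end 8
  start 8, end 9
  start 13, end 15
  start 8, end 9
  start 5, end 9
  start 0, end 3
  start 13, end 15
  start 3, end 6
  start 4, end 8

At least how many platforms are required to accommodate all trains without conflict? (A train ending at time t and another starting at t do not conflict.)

3

Count concurrent intervals with a sweep; the peak is the room count.
starts: [0, 3, 4, 5, 6, 8, 8, 13, 13]
ends:   [3, 6, 8, 8, 9, 9, 9, 15, 15]
s0→1 e3→0 s3→1 s4→2 s5→3  — peak 3.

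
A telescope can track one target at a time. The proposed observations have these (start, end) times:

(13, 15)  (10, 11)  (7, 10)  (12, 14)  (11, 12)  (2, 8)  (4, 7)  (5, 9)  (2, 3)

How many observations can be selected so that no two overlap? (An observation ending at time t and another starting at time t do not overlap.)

6

Order by finish time; keep every interval that doesn't clash with the previous kept one.
Sorted by end: (2,3)  (4,7)  (2,8)  (5,9)  (7,10)  (10,11)  (11,12)  (12,14)  (13,15)
take (2,3); take (4,7); take (7,10); take (10,11); take (11,12); take (12,14).
Selected 6 observations.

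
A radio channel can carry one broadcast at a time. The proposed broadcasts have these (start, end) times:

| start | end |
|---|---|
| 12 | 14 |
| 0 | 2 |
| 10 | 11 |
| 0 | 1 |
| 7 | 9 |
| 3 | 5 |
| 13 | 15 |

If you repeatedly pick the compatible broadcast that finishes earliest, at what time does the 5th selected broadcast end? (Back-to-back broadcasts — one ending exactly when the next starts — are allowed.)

14

Sorted by end: (0,1)  (0,2)  (3,5)  (7,9)  (10,11)  (12,14)  (13,15)
take (0,1); take (3,5); take (7,9); take (10,11); take (12,14); skip (13,15).
Selected: (0,1) (3,5) (7,9) (10,11) (12,14)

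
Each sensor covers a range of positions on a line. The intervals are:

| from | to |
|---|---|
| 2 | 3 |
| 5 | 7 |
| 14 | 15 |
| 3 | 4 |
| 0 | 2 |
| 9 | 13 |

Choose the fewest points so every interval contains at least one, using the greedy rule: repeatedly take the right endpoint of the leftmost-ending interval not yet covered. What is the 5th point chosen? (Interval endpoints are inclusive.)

15

Sort by right endpoint; whenever an interval is uncovered, place a point at its right end.
Sorted: [0,2] [2,3] [3,4] [5,7] [9,13] [14,15]
{[0,2],[2,3]} hit by 2; {[3,4]} hit by 4; {[5,7]} hit by 7; {[9,13]} hit by 13; {[14,15]} hit by 15.
Points: 2, 4, 7, 13, 15 (5 total).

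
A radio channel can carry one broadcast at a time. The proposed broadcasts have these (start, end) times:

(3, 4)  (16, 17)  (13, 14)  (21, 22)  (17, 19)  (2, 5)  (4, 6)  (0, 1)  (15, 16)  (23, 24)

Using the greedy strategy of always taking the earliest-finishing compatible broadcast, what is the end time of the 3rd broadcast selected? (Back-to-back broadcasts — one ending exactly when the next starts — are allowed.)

6

Sort by end time and greedily take each interval whose start is ≥ the last chosen end.
Sorted by end: (0,1)  (3,4)  (2,5)  (4,6)  (13,14)  (15,16)  (16,17)  (17,19)  (21,22)  (23,24)
take (0,1); take (3,4); skip (2,5); take (4,6); take (13,14); take (15,16); take (16,17); take (17,19); take (21,22); take (23,24).
Selected: (0,1) (3,4) (4,6) (13,14) (15,16) (16,17) (17,19) (21,22) (23,24)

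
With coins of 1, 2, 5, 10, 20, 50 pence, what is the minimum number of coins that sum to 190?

Greedy: take as many of the largest coin as possible, then repeat with the remainder.
190 − 3×50→40 − 2×20→0
Total coins = 3 + 2 = 5

5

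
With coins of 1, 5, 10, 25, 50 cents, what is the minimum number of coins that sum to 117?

6

Use the largest denomination that fits, subtract, and repeat.
117 − 2×50→17 − 1×10→7 − 1×5→2 − 2×1→0
Total coins = 2 + 1 + 1 + 2 = 6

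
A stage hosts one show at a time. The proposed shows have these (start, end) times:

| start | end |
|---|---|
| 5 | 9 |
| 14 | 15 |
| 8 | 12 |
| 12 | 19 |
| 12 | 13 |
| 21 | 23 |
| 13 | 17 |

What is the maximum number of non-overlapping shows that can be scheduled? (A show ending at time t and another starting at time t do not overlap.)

4

By end time: (5,9), (8,12), (12,13), (14,15), (13,17), (12,19), (21,23).
Pick (5,9); next start ≥ 9 → (12,13); next start ≥ 13 → (14,15); next start ≥ 15 → (21,23).
Selected 4 shows.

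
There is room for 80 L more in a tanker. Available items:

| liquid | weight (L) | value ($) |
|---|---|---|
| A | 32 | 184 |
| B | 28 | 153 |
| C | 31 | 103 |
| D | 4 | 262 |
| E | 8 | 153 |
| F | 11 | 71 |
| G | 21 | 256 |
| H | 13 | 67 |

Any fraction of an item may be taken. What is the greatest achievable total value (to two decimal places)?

Sort by value per unit weight and fill in that order.
Ratios (sorted): D 65.50, E 19.12, G 12.19, F 6.45, A 5.75, B 5.46, H 5.15, C 3.32
take D (4 @ 262); take E (8 @ 153); take G (21 @ 256); take F (11 @ 71); take A (32 @ 184); take 4/28 of B → 21.86. Capacity used 80/80.
Total value = 947.86

947.86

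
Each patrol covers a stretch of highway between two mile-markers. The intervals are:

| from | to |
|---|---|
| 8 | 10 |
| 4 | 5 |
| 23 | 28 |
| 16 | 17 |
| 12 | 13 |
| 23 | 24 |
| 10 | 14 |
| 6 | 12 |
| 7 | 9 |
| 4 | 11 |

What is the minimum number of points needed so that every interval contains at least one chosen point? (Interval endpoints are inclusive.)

Sort by right endpoint; whenever an interval is uncovered, place a point at its right end.
Sorted: [4,5] [7,9] [8,10] [4,11] [6,12] [12,13] [10,14] [16,17] [23,24] [23,28]
{[4,5]} hit by 5; {[7,9],[8,10],[4,11],[6,12]} hit by 9; {[12,13],[10,14]} hit by 13; {[16,17]} hit by 17; {[23,24],[23,28]} hit by 24.
Points: 5, 9, 13, 17, 24 (5 total).

5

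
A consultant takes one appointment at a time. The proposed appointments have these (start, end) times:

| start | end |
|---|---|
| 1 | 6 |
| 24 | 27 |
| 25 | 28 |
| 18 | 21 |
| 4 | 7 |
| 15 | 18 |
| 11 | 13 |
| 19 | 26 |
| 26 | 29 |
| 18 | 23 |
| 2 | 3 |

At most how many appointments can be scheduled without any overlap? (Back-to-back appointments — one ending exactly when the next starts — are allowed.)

6

Order by finish time; keep every interval that doesn't clash with the previous kept one.
By end time: (2,3), (1,6), (4,7), (11,13), (15,18), (18,21), (18,23), (19,26), (24,27), (25,28), (26,29).
Pick (2,3); next start ≥ 3 → (4,7); next start ≥ 7 → (11,13); next start ≥ 13 → (15,18); next start ≥ 18 → (18,21); next start ≥ 21 → (24,27).
Selected 6 appointments.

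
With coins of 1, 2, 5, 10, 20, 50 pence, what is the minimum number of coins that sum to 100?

2

100 − 2×50→0
Total coins = 2 = 2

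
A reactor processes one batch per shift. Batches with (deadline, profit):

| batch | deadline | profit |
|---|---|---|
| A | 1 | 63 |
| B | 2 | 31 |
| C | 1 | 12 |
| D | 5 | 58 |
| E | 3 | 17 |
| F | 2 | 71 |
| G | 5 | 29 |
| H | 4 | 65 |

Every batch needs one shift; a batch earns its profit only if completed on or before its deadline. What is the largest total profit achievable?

Take jobs in profit order; each goes to the latest open slot no later than its deadline.
By profit: F(d2,71), H(d4,65), A(d1,63), D(d5,58), B(d2,31), G(d5,29), E(d3,17), C(d1,12)
F→slot 2; H→slot 4; A→slot 1; D→slot 5; B skipped; G→slot 3; E skipped; C skipped.
Profit = 63 + 71 + 29 + 65 + 58 = 286

286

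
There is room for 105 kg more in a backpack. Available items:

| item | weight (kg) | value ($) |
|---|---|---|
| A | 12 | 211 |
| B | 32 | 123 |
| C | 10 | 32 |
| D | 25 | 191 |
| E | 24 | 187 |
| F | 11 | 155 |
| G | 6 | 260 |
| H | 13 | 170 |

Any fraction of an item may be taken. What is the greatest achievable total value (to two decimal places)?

Greedy by value/weight ratio, highest first.
Ratios (sorted): G 43.33, A 17.58, F 14.09, H 13.08, E 7.79, D 7.64, B 3.84, C 3.20
take G (6 @ 260); take A (12 @ 211); take F (11 @ 155); take H (13 @ 170); take E (24 @ 187); take D (25 @ 191); take 14/32 of B → 53.81. Capacity used 105/105.
Total value = 1227.81

1227.81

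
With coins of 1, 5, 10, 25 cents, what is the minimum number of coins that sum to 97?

7

Greedy: take as many of the largest coin as possible, then repeat with the remainder.
97 = 3×25 + 2×10 + 2×1
Total coins = 3 + 2 + 2 = 7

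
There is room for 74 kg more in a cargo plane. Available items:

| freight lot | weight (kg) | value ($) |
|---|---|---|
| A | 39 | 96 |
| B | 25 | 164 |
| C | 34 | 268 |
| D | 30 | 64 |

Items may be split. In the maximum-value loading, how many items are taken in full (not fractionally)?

2

Order: C (268/34=7.88) > B (164/25=6.56) > A (96/39=2.46) > D (64/30=2.13)
Fill: take C (34 @ 268) → take B (25 @ 164) → take 15/39 of A → 36.92; 74/74 used.
2 item(s) taken whole; one partial (take 15/39 of A).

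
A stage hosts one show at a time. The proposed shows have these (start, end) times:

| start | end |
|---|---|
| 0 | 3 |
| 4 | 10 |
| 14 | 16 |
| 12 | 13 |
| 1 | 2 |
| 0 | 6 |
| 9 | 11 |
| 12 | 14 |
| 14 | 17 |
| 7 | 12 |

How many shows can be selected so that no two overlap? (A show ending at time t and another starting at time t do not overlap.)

Greedy by earliest finish: after sorting by end time, pick each interval compatible with the last pick.
By end time: (1,2), (0,3), (0,6), (4,10), (9,11), (7,12), (12,13), (12,14), (14,16), (14,17).
Pick (1,2); next start ≥ 2 → (4,10); next start ≥ 10 → (12,13); next start ≥ 13 → (14,16).
Selected 4 shows.

4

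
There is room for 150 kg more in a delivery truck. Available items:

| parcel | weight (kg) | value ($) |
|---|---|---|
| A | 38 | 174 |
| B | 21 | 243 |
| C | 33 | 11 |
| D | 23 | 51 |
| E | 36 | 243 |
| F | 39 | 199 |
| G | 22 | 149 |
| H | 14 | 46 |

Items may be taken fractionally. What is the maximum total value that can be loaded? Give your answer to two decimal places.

Ratios (sorted): B 11.57, G 6.77, E 6.75, F 5.10, A 4.58, H 3.29, D 2.22, C 0.33
take B (21 @ 243); take G (22 @ 149); take E (36 @ 243); take F (39 @ 199); take 32/38 of A → 146.53. Capacity used 150/150.
Total value = 980.53

980.53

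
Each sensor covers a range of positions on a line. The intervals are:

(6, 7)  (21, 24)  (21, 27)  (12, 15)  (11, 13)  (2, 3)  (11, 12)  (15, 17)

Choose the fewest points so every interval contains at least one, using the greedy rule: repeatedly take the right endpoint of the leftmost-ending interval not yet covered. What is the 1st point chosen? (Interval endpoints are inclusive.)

3

Sort by right endpoint; whenever an interval is uncovered, place a point at its right end.
Sorted: [2,3] [6,7] [11,12] [11,13] [12,15] [15,17] [21,24] [21,27]
{[2,3]} hit by 3; {[6,7]} hit by 7; {[11,12],[11,13],[12,15]} hit by 12; {[15,17]} hit by 17; {[21,24],[21,27]} hit by 24.
Points: 3, 7, 12, 17, 24 (5 total).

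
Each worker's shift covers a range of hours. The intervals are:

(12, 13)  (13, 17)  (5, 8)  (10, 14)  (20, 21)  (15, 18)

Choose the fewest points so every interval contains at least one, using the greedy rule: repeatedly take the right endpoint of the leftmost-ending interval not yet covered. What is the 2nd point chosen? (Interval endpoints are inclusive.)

13

Process intervals by earliest right end; each time one isn't hit yet, stab at its right endpoint.
Sorted: [5,8] [12,13] [10,14] [13,17] [15,18] [20,21]
{[5,8]} hit by 8; {[12,13],[10,14],[13,17]} hit by 13; {[15,18]} hit by 18; {[20,21]} hit by 21.
Points: 8, 13, 18, 21 (4 total).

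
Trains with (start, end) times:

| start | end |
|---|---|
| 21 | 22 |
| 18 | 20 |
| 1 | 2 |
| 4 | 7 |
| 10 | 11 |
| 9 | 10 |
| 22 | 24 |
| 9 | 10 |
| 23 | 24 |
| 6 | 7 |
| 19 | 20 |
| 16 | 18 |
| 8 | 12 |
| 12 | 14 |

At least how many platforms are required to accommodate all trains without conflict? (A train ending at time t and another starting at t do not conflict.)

Count concurrent intervals with a sweep; the peak is the room count.
starts: [1, 4, 6, 8, 9, 9, 10, 12, 16, 18, 19, 21, 22, 23]
ends:   [2, 7, 7, 10, 10, 11, 12, 14, 18, 20, 20, 22, 24, 24]
s1→1 e2→0 s4→1 s6→2 e7→1 e7→0 s8→1 s9→2 s9→3  — peak 3.

3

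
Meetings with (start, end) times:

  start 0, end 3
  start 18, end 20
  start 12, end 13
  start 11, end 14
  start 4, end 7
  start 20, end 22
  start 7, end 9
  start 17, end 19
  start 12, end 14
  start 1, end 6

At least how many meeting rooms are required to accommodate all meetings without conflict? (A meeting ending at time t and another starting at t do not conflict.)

Count concurrent intervals with a sweep; the peak is the room count.
Events (time:±→running): 0:+→1 1:+→2 3:-→1 4:+→2 6:-→1 7:-→0 7:+→1 9:-→0 11:+→1 12:+→2 12:+→3 … peak 3.

3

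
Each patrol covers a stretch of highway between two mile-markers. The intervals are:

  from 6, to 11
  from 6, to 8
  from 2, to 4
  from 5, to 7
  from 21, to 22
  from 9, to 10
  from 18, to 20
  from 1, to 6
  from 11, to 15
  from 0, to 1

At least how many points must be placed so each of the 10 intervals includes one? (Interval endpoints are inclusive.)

Sort by right endpoint; whenever an interval is uncovered, place a point at its right end.
Sorted: [0,1] [2,4] [1,6] [5,7] [6,8] [9,10] [6,11] [11,15] [18,20] [21,22]
{[0,1]} hit by 1; {[2,4],[1,6]} hit by 4; {[5,7],[6,8]} hit by 7; {[9,10],[6,11]} hit by 10; {[11,15]} hit by 15; {[18,20]} hit by 20; {[21,22]} hit by 22.
Points: 1, 4, 7, 10, 15, 20, 22 (7 total).

7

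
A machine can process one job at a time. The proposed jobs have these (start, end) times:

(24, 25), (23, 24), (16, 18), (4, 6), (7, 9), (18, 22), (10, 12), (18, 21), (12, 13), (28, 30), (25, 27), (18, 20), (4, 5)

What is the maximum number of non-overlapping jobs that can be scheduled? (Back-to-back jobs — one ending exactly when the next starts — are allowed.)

Greedy by earliest finish: after sorting by end time, pick each interval compatible with the last pick.
Sorted by end: (4,5)  (4,6)  (7,9)  (10,12)  (12,13)  (16,18)  (18,20)  (18,21)  (18,22)  (23,24)  (24,25)  (25,27)  (28,30)
take (4,5); take (7,9); take (10,12); take (12,13); take (16,18); take (18,20); skip (18,22); take (23,24); take (24,25); take (25,27); take (28,30).
Selected 10 jobs.

10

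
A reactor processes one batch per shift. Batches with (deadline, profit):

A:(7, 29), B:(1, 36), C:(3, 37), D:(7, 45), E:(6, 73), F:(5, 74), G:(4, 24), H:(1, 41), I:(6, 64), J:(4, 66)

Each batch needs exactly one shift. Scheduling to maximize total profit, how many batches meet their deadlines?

7

Sort by profit descending; place each in the latest free slot ≤ its deadline.
Profit order: F=74 E=73 J=66 I=64 D=45 H=41 C=37 B=36 A=29 G=24
Assign: F→slot 5, E→slot 6, J→slot 4, I→slot 3, D→slot 7, H→slot 1, C→slot 2, B skipped, A skipped, G skipped.
Slots: [1:H] [2:C] [3:I] [4:J] [5:F] [6:E] [7:D]
7 of 10 scheduled.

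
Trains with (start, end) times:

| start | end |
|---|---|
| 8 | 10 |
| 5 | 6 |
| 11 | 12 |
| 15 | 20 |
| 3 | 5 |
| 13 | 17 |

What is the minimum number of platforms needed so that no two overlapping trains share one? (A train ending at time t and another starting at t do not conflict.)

2

Count concurrent intervals with a sweep; the peak is the room count.
starts: [3, 5, 8, 11, 13, 15]
ends:   [5, 6, 10, 12, 17, 20]
s3→1 e5→0 s5→1 e6→0 s8→1 e10→0 s11→1 e12→0 s13→1 s15→2  — peak 2.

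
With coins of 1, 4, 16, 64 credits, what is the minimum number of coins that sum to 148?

Greedy: take as many of the largest coin as possible, then repeat with the remainder.
148 = 2×64 + 1×16 + 1×4
Total coins = 2 + 1 + 1 = 4

4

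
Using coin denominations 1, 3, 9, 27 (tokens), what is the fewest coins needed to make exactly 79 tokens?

7

79 = 2×27 + 2×9 + 2×3 + 1×1
Total coins = 2 + 2 + 2 + 1 = 7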